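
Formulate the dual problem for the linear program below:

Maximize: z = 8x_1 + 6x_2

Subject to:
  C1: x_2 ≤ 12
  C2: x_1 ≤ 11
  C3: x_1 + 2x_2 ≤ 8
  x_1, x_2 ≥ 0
Minimize: z = 12y1 + 11y2 + 8y3

Subject to:
  C1: -y2 - y3 ≤ -8
  C2: -y1 - 2y3 ≤ -6
  y1, y2, y3 ≥ 0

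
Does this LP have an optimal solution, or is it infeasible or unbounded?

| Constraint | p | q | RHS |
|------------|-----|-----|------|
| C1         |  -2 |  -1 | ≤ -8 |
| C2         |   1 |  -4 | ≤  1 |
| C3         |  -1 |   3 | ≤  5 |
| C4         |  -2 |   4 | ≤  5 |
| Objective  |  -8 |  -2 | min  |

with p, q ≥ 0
Feasible point: (3, 2) satisfies every constraint, so the LP is feasible.
Direction d = (4, 1): for each constraint row a, a·d ≤ 0 —
  (-2)(4) + (-1)(1) = -9 ≤ 0
  (1)(4) + (-4)(1) = 0 ≤ 0
  (-1)(4) + (3)(1) = -1 ≤ 0
  (-2)(4) + (4)(1) = -4 ≤ 0
and d ≥ 0, so (3, 2) + t·d stays feasible for every t ≥ 0. Along this ray z = -8p - 2q changes by -34 per unit t, so z → −∞.

Unbounded — the objective can decrease without bound over the feasible region.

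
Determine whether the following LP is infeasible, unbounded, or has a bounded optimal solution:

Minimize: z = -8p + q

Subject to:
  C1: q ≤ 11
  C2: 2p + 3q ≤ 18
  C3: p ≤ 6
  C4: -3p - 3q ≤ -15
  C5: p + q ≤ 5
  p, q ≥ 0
The point (5, 0) satisfies every constraint, so the LP is feasible; the constraints give p ≤ 6 and q ≤ 11, which with p, q ≥ 0 keep the feasible region inside a bounded box. A feasible, bounded LP attains a finite optimum at a vertex.

Feasible with finite optimum z* = -40 at (5, 0).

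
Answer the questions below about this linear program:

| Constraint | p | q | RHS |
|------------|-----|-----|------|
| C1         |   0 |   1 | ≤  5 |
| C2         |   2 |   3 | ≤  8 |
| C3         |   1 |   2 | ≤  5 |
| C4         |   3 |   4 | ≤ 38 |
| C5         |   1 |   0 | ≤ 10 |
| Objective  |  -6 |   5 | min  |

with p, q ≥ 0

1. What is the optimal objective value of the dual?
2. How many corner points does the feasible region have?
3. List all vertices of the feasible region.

1. -24 (by strong duality, equal to the primal optimum)
2. 4
3. (0, 0), (4, 0), (1, 2), (0, 2.5)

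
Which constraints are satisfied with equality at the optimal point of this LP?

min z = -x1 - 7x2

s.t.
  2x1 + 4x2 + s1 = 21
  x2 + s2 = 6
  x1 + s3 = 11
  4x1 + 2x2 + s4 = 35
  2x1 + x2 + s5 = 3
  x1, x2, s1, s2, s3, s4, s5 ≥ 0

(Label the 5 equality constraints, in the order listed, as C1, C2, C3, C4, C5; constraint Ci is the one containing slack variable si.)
Optimal: x1 = 0, x2 = 3
Slack at optimum:
  C1: slack = 9
  C2: slack = 3
  C3: slack = 11
  C4: slack = 29
  C5: slack = 0 (binding)
  x1 ≥ 0: x1 = 0 (binding)
  x2 ≥ 0: x2 = 3
Binding constraints: C5, x1 ≥ 0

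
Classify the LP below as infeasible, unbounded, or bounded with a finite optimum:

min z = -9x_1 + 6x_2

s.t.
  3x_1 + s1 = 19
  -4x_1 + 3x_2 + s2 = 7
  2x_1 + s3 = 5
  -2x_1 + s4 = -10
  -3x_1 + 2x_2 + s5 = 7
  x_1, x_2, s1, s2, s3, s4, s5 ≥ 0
The row 2x_1 + s3 = 5 with s3 ≥ 0 requires 2x_1 ≤ 5, while the row -2x_1 + s4 = -10 with s4 ≥ 0 is equivalent to 2x_1 ≥ 10. Together they would need 10 ≤ 2x_1 ≤ 5, which is impossible since 10 > 5. No point satisfies all constraints.

The feasible region is empty; the LP is infeasible.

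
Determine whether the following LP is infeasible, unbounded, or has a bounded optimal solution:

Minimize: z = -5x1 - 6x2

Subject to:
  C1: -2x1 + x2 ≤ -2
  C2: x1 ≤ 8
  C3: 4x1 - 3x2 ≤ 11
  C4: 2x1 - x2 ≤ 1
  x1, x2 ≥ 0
C4 requires 2x1 - x2 ≤ 1, while C1 (-2x1 + x2 ≤ -2) is equivalent to 2x1 - x2 ≥ 2. Together they would need 2 ≤ 2x1 - x2 ≤ 1, which is impossible since 2 > 1. No point satisfies all constraints.

Infeasible — the constraint set is empty.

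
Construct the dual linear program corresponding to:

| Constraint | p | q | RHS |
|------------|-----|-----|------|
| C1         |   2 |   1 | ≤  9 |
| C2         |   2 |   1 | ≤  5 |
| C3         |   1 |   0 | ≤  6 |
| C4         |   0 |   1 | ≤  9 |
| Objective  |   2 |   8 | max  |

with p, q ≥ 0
Minimize: z = 9y1 + 5y2 + 6y3 + 9y4

Subject to:
  C1: -2y1 - 2y2 - y3 ≤ -2
  C2: -y1 - y2 - y4 ≤ -8
  y1, y2, y3, y4 ≥ 0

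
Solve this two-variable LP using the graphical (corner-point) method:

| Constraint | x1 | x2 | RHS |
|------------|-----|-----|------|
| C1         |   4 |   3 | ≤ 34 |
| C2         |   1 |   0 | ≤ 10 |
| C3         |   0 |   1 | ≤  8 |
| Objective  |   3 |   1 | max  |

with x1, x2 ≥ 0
Each vertex is the intersection of two constraint boundaries that also satisfies all remaining constraints:
  x1 = 0 and x2 = 0 → (0, 0)
  4x1 + 3x2 = 34 and x2 = 0 → (8.5, 0)
  4x1 + 3x2 = 34 and x2 = 8 → (2.5, 8)
  x2 = 8 and x1 = 0 → (0, 8)

Evaluating z = 3x1 + x2 at each vertex:
  (0, 0): z = 0
  (8.5, 0): z = 25.5
  (2.5, 8): z = 15.5
  (0, 8): z = 8

The maximum is at (8.5, 0) with z = 25.5.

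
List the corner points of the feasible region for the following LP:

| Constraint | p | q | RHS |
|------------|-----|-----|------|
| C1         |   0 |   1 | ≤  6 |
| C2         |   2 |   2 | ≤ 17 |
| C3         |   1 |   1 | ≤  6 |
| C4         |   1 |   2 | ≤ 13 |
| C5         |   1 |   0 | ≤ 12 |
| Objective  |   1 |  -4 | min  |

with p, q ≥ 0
Each vertex is the intersection of two constraint boundaries that also satisfies all remaining constraints:
  p = 0 and q = 0 → (0, 0)
  p + q = 6 and q = 0 → (6, 0)
  q = 6 and p + q = 6 → (0, 6)

Vertices: (0, 0), (6, 0), (0, 6)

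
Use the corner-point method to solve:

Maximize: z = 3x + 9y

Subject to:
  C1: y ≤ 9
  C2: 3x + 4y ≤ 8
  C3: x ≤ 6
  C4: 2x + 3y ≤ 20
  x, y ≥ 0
Each vertex is the intersection of two constraint boundaries that also satisfies all remaining constraints:
  x = 0 and y = 0 → (0, 0)
  3x + 4y = 8 and y = 0 → (2.667, 0)
  3x + 4y = 8 and x = 0 → (0, 2)

Evaluating z = 3x + 9y at each vertex:
  (0, 0): z = 0
  (2.667, 0): z = 8
  (0, 2): z = 18

The maximum is at (0, 2) with z = 18.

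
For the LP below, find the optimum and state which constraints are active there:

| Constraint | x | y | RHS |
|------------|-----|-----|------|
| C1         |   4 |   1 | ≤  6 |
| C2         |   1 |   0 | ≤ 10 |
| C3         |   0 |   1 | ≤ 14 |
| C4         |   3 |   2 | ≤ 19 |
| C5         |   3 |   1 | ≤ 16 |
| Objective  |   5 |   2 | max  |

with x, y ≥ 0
Optimal: x = 0, y = 6
Slack at optimum:
  C1: slack = 0 (binding)
  C2: slack = 10
  C3: slack = 8
  C4: slack = 7
  C5: slack = 10
  x ≥ 0: x = 0 (binding)
  y ≥ 0: y = 6
Binding constraints: C1, x ≥ 0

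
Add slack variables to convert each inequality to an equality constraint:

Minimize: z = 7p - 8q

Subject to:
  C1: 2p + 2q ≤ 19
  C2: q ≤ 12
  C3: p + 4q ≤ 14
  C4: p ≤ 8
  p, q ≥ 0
min z = 7p - 8q

s.t.
  2p + 2q + s1 = 19
  q + s2 = 12
  p + 4q + s3 = 14
  p + s4 = 8
  p, q, s1, s2, s3, s4 ≥ 0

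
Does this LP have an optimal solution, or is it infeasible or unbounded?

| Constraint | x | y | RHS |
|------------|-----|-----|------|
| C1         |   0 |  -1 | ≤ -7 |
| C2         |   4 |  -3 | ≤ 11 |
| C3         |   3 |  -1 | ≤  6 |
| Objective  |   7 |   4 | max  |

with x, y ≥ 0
Feasible point: (0, 7) satisfies every constraint, so the LP is feasible.
Direction d = (0, 1): for each constraint row a, a·d ≤ 0 —
  (0)(0) + (-1)(1) = -1 ≤ 0
  (4)(0) + (-3)(1) = -3 ≤ 0
  (3)(0) + (-1)(1) = -1 ≤ 0
and d ≥ 0, so (0, 7) + t·d stays feasible for every t ≥ 0. Along this ray z = 7x + 4y changes by 4 per unit t, so z → +∞.

Unbounded — the objective can increase without bound over the feasible region.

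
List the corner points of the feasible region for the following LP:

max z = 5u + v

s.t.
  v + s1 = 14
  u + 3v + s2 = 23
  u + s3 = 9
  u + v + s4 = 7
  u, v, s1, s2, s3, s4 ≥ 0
Each vertex is the intersection of two constraint boundaries that also satisfies all remaining constraints:
  u = 0 and v = 0 → (0, 0)
  u + v = 7 and v = 0 → (7, 0)
  u + v = 7 and u = 0 → (0, 7)

Vertices: (0, 0), (7, 0), (0, 7)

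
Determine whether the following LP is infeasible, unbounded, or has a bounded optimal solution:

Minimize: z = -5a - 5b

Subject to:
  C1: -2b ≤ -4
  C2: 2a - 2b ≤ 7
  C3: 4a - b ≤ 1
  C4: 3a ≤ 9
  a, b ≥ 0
Feasible point: (0, 2) satisfies every constraint, so the LP is feasible.
Direction d = (0, 1): for each constraint row a, a·d ≤ 0 —
  (0)(0) + (-2)(1) = -2 ≤ 0
  (2)(0) + (-2)(1) = -2 ≤ 0
  (4)(0) + (-1)(1) = -1 ≤ 0
  (3)(0) + (0)(1) = 0 ≤ 0
and d ≥ 0, so (0, 2) + t·d stays feasible for every t ≥ 0. Along this ray z = -5a - 5b changes by -5 per unit t, so z → −∞.

Unbounded: there is a feasible ray along which z → −∞.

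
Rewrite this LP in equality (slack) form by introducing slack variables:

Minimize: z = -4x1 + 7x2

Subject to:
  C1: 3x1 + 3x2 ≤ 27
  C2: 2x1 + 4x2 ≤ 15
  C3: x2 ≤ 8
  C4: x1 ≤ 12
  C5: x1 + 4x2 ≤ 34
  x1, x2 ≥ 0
min z = -4x1 + 7x2

s.t.
  3x1 + 3x2 + s1 = 27
  2x1 + 4x2 + s2 = 15
  x2 + s3 = 8
  x1 + s4 = 12
  x1 + 4x2 + s5 = 34
  x1, x2, s1, s2, s3, s4, s5 ≥ 0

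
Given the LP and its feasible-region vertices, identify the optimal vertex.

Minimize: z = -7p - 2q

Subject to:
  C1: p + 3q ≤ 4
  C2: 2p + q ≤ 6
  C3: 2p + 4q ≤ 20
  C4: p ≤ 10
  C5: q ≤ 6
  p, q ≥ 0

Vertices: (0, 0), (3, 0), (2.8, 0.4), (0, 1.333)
(3, 0) with z = -21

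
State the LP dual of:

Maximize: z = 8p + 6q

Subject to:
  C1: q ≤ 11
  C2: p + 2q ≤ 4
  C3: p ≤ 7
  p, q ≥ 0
Minimize: z = 11y1 + 4y2 + 7y3

Subject to:
  C1: -y2 - y3 ≤ -8
  C2: -y1 - 2y2 ≤ -6
  y1, y2, y3 ≥ 0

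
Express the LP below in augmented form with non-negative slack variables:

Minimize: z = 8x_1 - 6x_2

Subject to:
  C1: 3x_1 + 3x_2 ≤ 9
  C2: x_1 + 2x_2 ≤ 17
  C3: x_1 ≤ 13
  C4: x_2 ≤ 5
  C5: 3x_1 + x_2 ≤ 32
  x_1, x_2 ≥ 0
min z = 8x_1 - 6x_2

s.t.
  3x_1 + 3x_2 + s1 = 9
  x_1 + 2x_2 + s2 = 17
  x_1 + s3 = 13
  x_2 + s4 = 5
  3x_1 + x_2 + s5 = 32
  x_1, x_2, s1, s2, s3, s4, s5 ≥ 0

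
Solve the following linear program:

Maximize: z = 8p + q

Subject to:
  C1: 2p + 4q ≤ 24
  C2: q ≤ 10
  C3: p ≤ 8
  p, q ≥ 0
p = 8, q = 2, z = 66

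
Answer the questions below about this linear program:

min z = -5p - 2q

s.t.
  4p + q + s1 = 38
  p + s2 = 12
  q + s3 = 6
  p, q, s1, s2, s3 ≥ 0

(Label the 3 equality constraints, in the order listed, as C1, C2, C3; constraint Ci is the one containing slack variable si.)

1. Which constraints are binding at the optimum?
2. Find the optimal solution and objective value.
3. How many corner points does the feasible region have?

1. C1, C3
2. p = 8, q = 6, z = -52
3. 4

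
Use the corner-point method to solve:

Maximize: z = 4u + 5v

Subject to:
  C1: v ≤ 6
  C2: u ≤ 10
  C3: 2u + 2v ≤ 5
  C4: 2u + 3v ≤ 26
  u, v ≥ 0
Each vertex is the intersection of two constraint boundaries that also satisfies all remaining constraints:
  u = 0 and v = 0 → (0, 0)
  2u + 2v = 5 and v = 0 → (2.5, 0)
  2u + 2v = 5 and u = 0 → (0, 2.5)

Evaluating z = 4u + 5v at each vertex:
  (0, 0): z = 0
  (2.5, 0): z = 10
  (0, 2.5): z = 12.5

The maximum is at (0, 2.5) with z = 12.5.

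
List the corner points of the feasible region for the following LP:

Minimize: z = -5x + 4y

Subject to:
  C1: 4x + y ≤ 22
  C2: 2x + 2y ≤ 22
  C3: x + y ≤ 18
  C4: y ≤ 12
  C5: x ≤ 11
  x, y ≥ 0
Each vertex is the intersection of two constraint boundaries that also satisfies all remaining constraints:
  x = 0 and y = 0 → (0, 0)
  4x + y = 22 and y = 0 → (5.5, 0)
  4x + y = 22 and 2x + 2y = 22 → (3.667, 7.333)
  2x + 2y = 22 and x = 0 → (0, 11)

Vertices: (0, 0), (5.5, 0), (3.667, 7.333), (0, 11)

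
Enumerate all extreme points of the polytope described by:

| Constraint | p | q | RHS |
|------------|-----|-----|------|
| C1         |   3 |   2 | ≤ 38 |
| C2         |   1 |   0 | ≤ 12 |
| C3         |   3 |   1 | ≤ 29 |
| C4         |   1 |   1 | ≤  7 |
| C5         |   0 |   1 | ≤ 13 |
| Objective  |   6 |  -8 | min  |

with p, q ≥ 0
Each vertex is the intersection of two constraint boundaries that also satisfies all remaining constraints:
  p = 0 and q = 0 → (0, 0)
  p + q = 7 and q = 0 → (7, 0)
  p + q = 7 and p = 0 → (0, 7)

Vertices: (0, 0), (7, 0), (0, 7)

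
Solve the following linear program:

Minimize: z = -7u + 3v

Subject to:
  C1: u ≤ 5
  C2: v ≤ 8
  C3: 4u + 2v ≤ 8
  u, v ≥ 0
u = 2, v = 0, z = -14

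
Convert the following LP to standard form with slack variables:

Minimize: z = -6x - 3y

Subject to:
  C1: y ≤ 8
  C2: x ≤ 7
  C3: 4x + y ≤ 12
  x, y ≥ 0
min z = -6x - 3y

s.t.
  y + s1 = 8
  x + s2 = 7
  4x + y + s3 = 12
  x, y, s1, s2, s3 ≥ 0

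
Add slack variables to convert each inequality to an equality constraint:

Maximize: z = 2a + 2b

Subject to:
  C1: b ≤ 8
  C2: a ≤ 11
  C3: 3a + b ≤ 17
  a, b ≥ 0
max z = 2a + 2b

s.t.
  b + s1 = 8
  a + s2 = 11
  3a + b + s3 = 17
  a, b, s1, s2, s3 ≥ 0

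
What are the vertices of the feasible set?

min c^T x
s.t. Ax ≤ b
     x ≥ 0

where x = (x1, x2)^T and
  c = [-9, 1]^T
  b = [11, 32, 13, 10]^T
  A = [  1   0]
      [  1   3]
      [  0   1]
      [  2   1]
Each vertex is the intersection of two constraint boundaries that also satisfies all remaining constraints:
  x1 = 0 and x2 = 0 → (0, 0)
  2x1 + x2 = 10 and x2 = 0 → (5, 0)
  2x1 + x2 = 10 and x1 = 0 → (0, 10)

Vertices: (0, 0), (5, 0), (0, 10)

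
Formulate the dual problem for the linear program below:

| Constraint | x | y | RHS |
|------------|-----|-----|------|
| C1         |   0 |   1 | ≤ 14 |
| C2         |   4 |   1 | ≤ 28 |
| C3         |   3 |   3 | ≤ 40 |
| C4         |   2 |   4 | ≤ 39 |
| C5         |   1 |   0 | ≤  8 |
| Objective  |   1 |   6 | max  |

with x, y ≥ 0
Minimize: z = 14y1 + 28y2 + 40y3 + 39y4 + 8y5

Subject to:
  C1: -4y2 - 3y3 - 2y4 - y5 ≤ -1
  C2: -y1 - y2 - 3y3 - 4y4 ≤ -6
  y1, y2, y3, y4, y5 ≥ 0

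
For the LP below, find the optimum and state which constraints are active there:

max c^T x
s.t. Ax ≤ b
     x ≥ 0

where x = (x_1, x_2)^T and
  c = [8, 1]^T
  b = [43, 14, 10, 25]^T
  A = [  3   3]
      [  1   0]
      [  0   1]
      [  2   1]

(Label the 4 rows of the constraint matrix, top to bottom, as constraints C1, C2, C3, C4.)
Optimal: x_1 = 12.5, x_2 = 0
Binding: C4, x_2 ≥ 0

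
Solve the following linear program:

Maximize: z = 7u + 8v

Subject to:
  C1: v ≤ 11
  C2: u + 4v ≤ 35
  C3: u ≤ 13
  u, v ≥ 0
Each vertex is the intersection of two constraint boundaries that also satisfies all remaining constraints:
  u = 0 and v = 0 → (0, 0)
  u = 13 and v = 0 → (13, 0)
  u + 4v = 35 and u = 13 → (13, 5.5)
  u + 4v = 35 and u = 0 → (0, 8.75)

Evaluating z = 7u + 8v at each vertex:
  (0, 0): z = 0
  (13, 0): z = 91
  (13, 5.5): z = 135
  (0, 8.75): z = 70

The maximum is at (13, 5.5) with z = 135.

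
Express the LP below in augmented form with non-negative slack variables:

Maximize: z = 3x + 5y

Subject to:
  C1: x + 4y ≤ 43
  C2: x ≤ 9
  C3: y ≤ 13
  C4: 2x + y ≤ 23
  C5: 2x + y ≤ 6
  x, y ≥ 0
max z = 3x + 5y

s.t.
  x + 4y + s1 = 43
  x + s2 = 9
  y + s3 = 13
  2x + y + s4 = 23
  2x + y + s5 = 6
  x, y, s1, s2, s3, s4, s5 ≥ 0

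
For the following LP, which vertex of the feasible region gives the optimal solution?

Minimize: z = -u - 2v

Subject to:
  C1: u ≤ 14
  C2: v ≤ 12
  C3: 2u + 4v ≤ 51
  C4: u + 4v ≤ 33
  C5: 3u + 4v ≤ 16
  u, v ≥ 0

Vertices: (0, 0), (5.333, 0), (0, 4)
Evaluating z = -u - 2v at each vertex:
  (0, 0): z = 0
  (5.333, 0): z = -5.333
  (0, 4): z = -8

The smallest value is z = -8, attained at (0, 4).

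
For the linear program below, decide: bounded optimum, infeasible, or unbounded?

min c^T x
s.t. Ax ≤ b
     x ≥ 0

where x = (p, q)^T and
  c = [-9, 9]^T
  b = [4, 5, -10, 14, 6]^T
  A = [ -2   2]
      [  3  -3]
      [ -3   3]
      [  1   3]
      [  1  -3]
One constraint requires 3p - 3q ≤ 5, while the constraint -3p + 3q ≤ -10 is equivalent to 3p - 3q ≥ 10. Together they would need 10 ≤ 3p - 3q ≤ 5, which is impossible since 10 > 5. No point satisfies all constraints.

Infeasible: no point satisfies all constraints simultaneously.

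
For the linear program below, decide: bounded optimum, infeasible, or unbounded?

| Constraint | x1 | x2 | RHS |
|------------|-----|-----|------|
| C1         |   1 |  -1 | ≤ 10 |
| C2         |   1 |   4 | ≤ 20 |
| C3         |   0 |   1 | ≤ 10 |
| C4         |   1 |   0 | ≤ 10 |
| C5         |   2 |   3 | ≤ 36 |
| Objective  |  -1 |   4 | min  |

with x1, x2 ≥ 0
The point (10, 0) satisfies every constraint, so the LP is feasible; the constraints give x1 ≤ 10 and x2 ≤ 10, which with x1, x2 ≥ 0 keep the feasible region inside a bounded box. A feasible, bounded LP attains a finite optimum at a vertex.

Evaluating z = -x1 + 4x2 at each vertex:
  (0, 0): z = 0
  (10, 0): z = -10
  (10, 2.5): z = 0
  (0, 5): z = 20

Feasible with finite optimum z* = -10 at (10, 0).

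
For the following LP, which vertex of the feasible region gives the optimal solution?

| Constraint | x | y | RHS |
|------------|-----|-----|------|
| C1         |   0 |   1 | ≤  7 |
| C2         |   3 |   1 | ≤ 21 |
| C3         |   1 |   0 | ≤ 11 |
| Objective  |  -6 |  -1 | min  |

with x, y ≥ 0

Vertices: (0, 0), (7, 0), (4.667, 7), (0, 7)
Evaluating z = -6x - y at each vertex:
  (0, 0): z = 0
  (7, 0): z = -42
  (4.667, 7): z = -35
  (0, 7): z = -7

The smallest value is z = -42, attained at (7, 0).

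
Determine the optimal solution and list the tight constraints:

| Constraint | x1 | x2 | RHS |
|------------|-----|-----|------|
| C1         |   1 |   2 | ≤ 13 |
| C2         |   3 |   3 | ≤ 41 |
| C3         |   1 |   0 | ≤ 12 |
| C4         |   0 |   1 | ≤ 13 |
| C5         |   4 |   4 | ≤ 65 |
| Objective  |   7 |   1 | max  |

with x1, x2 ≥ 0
Optimal: x1 = 12, x2 = 0.5
Slack at optimum:
  C1: slack = 0 (binding)
  C2: slack = 3.5
  C3: slack = 0 (binding)
  C4: slack = 12.5
  C5: slack = 15
  x1 ≥ 0: x1 = 12
  x2 ≥ 0: x2 = 0.5
Binding constraints: C1, C3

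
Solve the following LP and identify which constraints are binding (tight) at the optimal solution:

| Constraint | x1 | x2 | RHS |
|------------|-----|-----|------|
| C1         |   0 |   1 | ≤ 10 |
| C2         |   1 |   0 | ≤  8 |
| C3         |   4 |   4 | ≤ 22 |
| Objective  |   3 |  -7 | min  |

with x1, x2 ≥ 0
Optimal: x1 = 0, x2 = 5.5
Slack at optimum:
  C1: slack = 4.5
  C2: slack = 8
  C3: slack = 0 (binding)
  x1 ≥ 0: x1 = 0 (binding)
  x2 ≥ 0: x2 = 5.5
Binding constraints: C3, x1 ≥ 0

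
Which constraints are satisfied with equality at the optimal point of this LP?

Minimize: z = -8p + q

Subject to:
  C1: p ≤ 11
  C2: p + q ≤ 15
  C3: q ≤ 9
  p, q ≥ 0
Optimal: p = 11, q = 0
Slack at optimum:
  C1: slack = 0 (binding)
  C2: slack = 4
  C3: slack = 9
  p ≥ 0: p = 11
  q ≥ 0: q = 0 (binding)
Binding constraints: C1, q ≥ 0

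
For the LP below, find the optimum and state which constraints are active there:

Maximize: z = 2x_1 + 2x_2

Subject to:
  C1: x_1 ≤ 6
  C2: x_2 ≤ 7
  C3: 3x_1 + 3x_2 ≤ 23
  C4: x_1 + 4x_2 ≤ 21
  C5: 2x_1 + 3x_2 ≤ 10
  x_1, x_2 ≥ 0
Optimal: x_1 = 5, x_2 = 0
Binding: C5, x_2 ≥ 0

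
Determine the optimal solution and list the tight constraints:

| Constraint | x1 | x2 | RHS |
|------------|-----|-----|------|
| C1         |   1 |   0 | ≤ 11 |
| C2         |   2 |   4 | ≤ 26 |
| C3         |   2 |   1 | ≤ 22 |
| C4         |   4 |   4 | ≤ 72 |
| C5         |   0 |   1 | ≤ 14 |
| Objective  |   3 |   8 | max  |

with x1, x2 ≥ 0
Optimal: x1 = 0, x2 = 6.5
Slack at optimum:
  C1: slack = 11
  C2: slack = 0 (binding)
  C3: slack = 15.5
  C4: slack = 46
  C5: slack = 7.5
  x1 ≥ 0: x1 = 0 (binding)
  x2 ≥ 0: x2 = 6.5
Binding constraints: C2, x1 ≥ 0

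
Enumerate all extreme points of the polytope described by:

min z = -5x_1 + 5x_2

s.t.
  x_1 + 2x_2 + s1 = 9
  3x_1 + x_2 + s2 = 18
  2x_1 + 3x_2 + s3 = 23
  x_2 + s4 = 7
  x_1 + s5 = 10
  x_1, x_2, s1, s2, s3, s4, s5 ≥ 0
Each vertex is the intersection of two constraint boundaries that also satisfies all remaining constraints:
  x_1 = 0 and x_2 = 0 → (0, 0)
  3x_1 + x_2 = 18 and x_2 = 0 → (6, 0)
  x_1 + 2x_2 = 9 and 3x_1 + x_2 = 18 → (5.4, 1.8)
  x_1 + 2x_2 = 9 and x_1 = 0 → (0, 4.5)

Vertices: (0, 0), (6, 0), (5.4, 1.8), (0, 4.5)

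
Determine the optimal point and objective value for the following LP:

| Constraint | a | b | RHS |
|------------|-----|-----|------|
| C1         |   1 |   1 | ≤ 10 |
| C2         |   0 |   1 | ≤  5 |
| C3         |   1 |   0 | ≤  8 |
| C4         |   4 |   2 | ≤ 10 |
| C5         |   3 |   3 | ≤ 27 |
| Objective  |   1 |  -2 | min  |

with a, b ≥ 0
Each vertex is the intersection of two constraint boundaries that also satisfies all remaining constraints:
  a = 0 and b = 0 → (0, 0)
  4a + 2b = 10 and b = 0 → (2.5, 0)
  b = 5 and 4a + 2b = 10 → (0, 5)

Evaluating z = a - 2b at each vertex:
  (0, 0): z = 0
  (2.5, 0): z = 2.5
  (0, 5): z = -10

The minimum is at (0, 5) with z = -10.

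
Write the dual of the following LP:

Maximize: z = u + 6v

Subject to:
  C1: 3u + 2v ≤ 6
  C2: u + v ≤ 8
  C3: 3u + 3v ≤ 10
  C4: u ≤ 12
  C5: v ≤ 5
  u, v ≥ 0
Minimize: z = 6y1 + 8y2 + 10y3 + 12y4 + 5y5

Subject to:
  C1: -3y1 - y2 - 3y3 - y4 ≤ -1
  C2: -2y1 - y2 - 3y3 - y5 ≤ -6
  y1, y2, y3, y4, y5 ≥ 0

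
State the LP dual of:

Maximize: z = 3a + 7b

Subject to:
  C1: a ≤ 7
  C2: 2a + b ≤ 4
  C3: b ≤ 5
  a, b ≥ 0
Minimize: z = 7y1 + 4y2 + 5y3

Subject to:
  C1: -y1 - 2y2 ≤ -3
  C2: -y2 - y3 ≤ -7
  y1, y2, y3 ≥ 0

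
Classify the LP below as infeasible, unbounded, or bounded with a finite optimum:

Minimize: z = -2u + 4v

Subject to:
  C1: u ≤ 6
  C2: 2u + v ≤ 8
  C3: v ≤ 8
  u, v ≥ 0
The point (4, 0) satisfies every constraint, so the LP is feasible; the constraints give u ≤ 6 and v ≤ 8, which with u, v ≥ 0 keep the feasible region inside a bounded box. A feasible, bounded LP attains a finite optimum at a vertex.

Evaluating z = -2u + 4v at each vertex:
  (0, 0): z = 0
  (4, 0): z = -8
  (0, 8): z = 32

The LP has an optimal solution: (4, 0) with z = -8.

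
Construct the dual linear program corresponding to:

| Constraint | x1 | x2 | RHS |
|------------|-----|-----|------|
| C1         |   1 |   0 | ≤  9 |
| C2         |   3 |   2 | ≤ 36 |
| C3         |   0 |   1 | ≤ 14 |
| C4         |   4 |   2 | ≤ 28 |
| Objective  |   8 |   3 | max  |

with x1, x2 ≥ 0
Minimize: z = 9y1 + 36y2 + 14y3 + 28y4

Subject to:
  C1: -y1 - 3y2 - 4y4 ≤ -8
  C2: -2y2 - y3 - 2y4 ≤ -3
  y1, y2, y3, y4 ≥ 0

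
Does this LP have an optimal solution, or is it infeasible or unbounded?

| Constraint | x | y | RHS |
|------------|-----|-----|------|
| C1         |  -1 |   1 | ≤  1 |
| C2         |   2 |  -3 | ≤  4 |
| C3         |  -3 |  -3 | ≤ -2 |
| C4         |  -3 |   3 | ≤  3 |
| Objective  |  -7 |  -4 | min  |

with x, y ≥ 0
Feasible point: (0, 1) satisfies every constraint, so the LP is feasible.
Direction d = (1, 1): for each constraint row a, a·d ≤ 0 —
  (-1)(1) + (1)(1) = 0 ≤ 0
  (2)(1) + (-3)(1) = -1 ≤ 0
  (-3)(1) + (-3)(1) = -6 ≤ 0
  (-3)(1) + (3)(1) = 0 ≤ 0
and d ≥ 0, so (0, 1) + t·d stays feasible for every t ≥ 0. Along this ray z = -7x - 4y changes by -11 per unit t, so z → −∞.

The LP is unbounded; z can be made arbitrarily small.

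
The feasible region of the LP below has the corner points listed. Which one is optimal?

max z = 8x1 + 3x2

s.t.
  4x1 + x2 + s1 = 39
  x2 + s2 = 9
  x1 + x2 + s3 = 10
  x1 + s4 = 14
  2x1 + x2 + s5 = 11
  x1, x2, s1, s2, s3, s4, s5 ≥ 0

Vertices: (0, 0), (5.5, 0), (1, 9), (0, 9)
(5.5, 0) with z = 44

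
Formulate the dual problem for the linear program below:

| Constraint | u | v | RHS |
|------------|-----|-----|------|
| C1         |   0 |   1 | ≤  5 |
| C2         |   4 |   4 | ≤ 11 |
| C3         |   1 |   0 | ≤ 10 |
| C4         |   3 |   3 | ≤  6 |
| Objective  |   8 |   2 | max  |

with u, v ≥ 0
Minimize: z = 5y1 + 11y2 + 10y3 + 6y4

Subject to:
  C1: -4y2 - y3 - 3y4 ≤ -8
  C2: -y1 - 4y2 - 3y4 ≤ -2
  y1, y2, y3, y4 ≥ 0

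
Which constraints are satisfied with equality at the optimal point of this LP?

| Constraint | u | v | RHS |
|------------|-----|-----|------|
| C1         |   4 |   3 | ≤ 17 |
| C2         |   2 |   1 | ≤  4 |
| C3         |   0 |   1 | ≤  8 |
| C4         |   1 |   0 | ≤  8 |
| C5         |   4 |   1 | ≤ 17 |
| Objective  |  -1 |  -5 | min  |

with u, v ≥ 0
Optimal: u = 0, v = 4
Binding: C2, u ≥ 0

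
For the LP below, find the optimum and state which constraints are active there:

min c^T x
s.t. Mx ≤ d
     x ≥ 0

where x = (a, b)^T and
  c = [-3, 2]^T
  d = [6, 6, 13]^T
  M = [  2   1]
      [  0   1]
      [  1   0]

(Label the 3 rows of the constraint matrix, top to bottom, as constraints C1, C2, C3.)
Optimal: a = 3, b = 0
Binding: C1, b ≥ 0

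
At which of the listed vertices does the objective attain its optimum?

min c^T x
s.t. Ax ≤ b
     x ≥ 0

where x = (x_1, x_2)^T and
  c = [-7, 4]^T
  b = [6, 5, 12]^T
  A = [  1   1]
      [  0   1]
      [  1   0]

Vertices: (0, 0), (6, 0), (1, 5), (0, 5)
(6, 0) with z = -42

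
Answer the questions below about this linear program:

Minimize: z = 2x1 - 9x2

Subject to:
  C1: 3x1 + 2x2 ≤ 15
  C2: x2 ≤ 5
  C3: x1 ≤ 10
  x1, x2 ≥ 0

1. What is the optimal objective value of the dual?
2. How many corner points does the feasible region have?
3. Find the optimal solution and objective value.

1. -45 (by strong duality, equal to the primal optimum)
2. 4
3. x1 = 0, x2 = 5, z = -45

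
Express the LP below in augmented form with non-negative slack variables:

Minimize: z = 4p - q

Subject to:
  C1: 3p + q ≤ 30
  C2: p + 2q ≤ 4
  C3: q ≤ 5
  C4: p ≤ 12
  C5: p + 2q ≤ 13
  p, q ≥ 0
min z = 4p - q

s.t.
  3p + q + s1 = 30
  p + 2q + s2 = 4
  q + s3 = 5
  p + s4 = 12
  p + 2q + s5 = 13
  p, q, s1, s2, s3, s4, s5 ≥ 0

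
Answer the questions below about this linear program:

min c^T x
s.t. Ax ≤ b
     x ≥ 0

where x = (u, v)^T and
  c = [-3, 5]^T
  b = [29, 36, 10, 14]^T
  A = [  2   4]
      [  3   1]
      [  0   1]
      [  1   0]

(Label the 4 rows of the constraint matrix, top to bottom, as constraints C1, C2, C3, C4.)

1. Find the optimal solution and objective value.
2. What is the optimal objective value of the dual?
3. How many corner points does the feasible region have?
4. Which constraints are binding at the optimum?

1. u = 12, v = 0, z = -36
2. -36 (by strong duality, equal to the primal optimum)
3. 4
4. C2, v ≥ 0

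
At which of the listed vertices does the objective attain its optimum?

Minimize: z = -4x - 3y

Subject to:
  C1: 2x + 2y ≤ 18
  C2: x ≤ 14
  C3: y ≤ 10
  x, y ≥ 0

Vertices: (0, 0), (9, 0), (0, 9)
(9, 0) with z = -36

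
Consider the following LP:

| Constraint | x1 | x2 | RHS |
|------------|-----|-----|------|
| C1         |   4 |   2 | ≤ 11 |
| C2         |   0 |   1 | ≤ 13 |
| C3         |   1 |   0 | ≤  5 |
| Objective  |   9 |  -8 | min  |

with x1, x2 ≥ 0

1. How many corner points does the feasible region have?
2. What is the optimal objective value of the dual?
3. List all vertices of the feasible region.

1. 3
2. -44 (by strong duality, equal to the primal optimum)
3. (0, 0), (2.75, 0), (0, 5.5)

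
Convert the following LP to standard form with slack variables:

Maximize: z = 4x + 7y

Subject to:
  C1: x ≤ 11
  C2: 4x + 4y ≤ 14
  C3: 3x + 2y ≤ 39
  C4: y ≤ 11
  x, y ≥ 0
max z = 4x + 7y

s.t.
  x + s1 = 11
  4x + 4y + s2 = 14
  3x + 2y + s3 = 39
  y + s4 = 11
  x, y, s1, s2, s3, s4 ≥ 0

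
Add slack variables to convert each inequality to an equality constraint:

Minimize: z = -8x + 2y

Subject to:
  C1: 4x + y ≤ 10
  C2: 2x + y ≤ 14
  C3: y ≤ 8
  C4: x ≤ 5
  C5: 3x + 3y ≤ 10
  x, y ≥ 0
min z = -8x + 2y

s.t.
  4x + y + s1 = 10
  2x + y + s2 = 14
  y + s3 = 8
  x + s4 = 5
  3x + 3y + s5 = 10
  x, y, s1, s2, s3, s4, s5 ≥ 0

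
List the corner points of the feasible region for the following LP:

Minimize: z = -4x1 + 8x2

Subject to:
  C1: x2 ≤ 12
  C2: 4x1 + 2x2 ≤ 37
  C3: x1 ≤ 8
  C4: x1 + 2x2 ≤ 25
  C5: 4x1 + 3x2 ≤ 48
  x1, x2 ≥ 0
Each vertex is the intersection of two constraint boundaries that also satisfies all remaining constraints:
  x1 = 0 and x2 = 0 → (0, 0)
  x1 = 8 and x2 = 0 → (8, 0)
  4x1 + 2x2 = 37 and x1 = 8 → (8, 2.5)
  4x1 + 2x2 = 37 and x1 + 2x2 = 25 → (4, 10.5)
  x2 = 12 and x1 + 2x2 = 25 → (1, 12)
  x2 = 12 and x1 = 0 → (0, 12)

Vertices: (0, 0), (8, 0), (8, 2.5), (4, 10.5), (1, 12), (0, 12)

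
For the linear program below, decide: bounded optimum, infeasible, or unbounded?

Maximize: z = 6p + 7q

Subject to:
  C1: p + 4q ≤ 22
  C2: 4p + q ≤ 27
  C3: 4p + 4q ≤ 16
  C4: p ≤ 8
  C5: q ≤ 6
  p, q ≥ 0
The point (0, 4) satisfies every constraint, so the LP is feasible; the constraints give p ≤ 8 and q ≤ 6, which with p, q ≥ 0 keep the feasible region inside a bounded box. A feasible, bounded LP attains a finite optimum at a vertex.

The LP has an optimal solution: (0, 4) with z = 28.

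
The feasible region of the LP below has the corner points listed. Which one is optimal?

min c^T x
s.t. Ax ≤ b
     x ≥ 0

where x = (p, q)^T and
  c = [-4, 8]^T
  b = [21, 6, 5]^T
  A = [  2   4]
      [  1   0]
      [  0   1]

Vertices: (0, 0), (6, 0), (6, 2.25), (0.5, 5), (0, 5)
Evaluating z = -4p + 8q at each vertex:
  (0, 0): z = 0
  (6, 0): z = -24
  (6, 2.25): z = -6
  (0.5, 5): z = 38
  (0, 5): z = 40

The smallest value is z = -24, attained at (6, 0).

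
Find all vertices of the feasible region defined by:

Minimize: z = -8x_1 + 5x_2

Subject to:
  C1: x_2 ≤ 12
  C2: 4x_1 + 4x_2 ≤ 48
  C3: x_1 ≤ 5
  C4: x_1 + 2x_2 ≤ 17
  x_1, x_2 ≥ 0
Each vertex is the intersection of two constraint boundaries that also satisfies all remaining constraints:
  x_1 = 0 and x_2 = 0 → (0, 0)
  x_1 = 5 and x_2 = 0 → (5, 0)
  x_1 = 5 and x_1 + 2x_2 = 17 → (5, 6)
  x_1 + 2x_2 = 17 and x_1 = 0 → (0, 8.5)

Vertices: (0, 0), (5, 0), (5, 6), (0, 8.5)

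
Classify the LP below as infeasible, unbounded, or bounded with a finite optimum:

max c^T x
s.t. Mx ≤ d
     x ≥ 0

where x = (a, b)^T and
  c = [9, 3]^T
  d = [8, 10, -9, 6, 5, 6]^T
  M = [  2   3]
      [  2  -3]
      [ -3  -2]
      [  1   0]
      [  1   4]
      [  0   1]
The point (4, 0) satisfies every constraint, so the LP is feasible; the constraints give a ≤ 6 and b ≤ 6, which with a, b ≥ 0 keep the feasible region inside a bounded box. A feasible, bounded LP attains a finite optimum at a vertex.

Feasible with finite optimum z* = 36 at (4, 0).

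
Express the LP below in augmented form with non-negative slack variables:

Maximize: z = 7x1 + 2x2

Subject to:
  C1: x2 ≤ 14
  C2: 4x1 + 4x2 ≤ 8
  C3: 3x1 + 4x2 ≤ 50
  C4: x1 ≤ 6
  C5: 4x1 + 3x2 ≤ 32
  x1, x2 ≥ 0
max z = 7x1 + 2x2

s.t.
  x2 + s1 = 14
  4x1 + 4x2 + s2 = 8
  3x1 + 4x2 + s3 = 50
  x1 + s4 = 6
  4x1 + 3x2 + s5 = 32
  x1, x2, s1, s2, s3, s4, s5 ≥ 0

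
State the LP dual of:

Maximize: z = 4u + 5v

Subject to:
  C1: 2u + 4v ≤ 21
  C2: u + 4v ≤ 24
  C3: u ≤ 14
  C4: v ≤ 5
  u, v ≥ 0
Minimize: z = 21y1 + 24y2 + 14y3 + 5y4

Subject to:
  C1: -2y1 - y2 - y3 ≤ -4
  C2: -4y1 - 4y2 - y4 ≤ -5
  y1, y2, y3, y4 ≥ 0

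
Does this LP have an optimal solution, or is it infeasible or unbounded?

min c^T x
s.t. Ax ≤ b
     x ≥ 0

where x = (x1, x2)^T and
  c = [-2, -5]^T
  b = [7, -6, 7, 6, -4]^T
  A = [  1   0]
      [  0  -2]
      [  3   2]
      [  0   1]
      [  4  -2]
The point (0, 3.5) satisfies every constraint, so the LP is feasible; the constraints give x1 ≤ 7 and x2 ≤ 6, which with x1, x2 ≥ 0 keep the feasible region inside a bounded box. A feasible, bounded LP attains a finite optimum at a vertex.

Evaluating z = -2x1 - 5x2 at each vertex:
  (0, 3): z = -15
  (0.3333, 3): z = -15.67
  (0, 3.5): z = -17.5

The LP has an optimal solution: (0, 3.5) with z = -17.5.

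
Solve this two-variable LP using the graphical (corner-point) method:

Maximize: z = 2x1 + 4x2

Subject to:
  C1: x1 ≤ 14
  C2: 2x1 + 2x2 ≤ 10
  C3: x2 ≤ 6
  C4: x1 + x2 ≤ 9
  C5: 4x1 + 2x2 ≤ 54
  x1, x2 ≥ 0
Each vertex is the intersection of two constraint boundaries that also satisfies all remaining constraints:
  x1 = 0 and x2 = 0 → (0, 0)
  2x1 + 2x2 = 10 and x2 = 0 → (5, 0)
  2x1 + 2x2 = 10 and x1 = 0 → (0, 5)

Evaluating z = 2x1 + 4x2 at each vertex:
  (0, 0): z = 0
  (5, 0): z = 10
  (0, 5): z = 20

The maximum is at (0, 5) with z = 20.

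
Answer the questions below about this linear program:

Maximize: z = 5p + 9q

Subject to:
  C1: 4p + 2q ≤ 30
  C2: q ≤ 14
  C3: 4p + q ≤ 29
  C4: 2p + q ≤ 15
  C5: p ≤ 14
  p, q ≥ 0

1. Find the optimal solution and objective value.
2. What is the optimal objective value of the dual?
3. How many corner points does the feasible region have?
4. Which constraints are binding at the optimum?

1. p = 0.5, q = 14, z = 128.5
2. 128.5 (by strong duality, equal to the primal optimum)
3. 5
4. C1, C2, C4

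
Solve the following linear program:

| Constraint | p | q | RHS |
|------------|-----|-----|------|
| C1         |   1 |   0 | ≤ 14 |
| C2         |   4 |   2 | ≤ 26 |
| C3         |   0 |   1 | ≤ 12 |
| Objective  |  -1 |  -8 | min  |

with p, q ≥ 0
Each vertex is the intersection of two constraint boundaries that also satisfies all remaining constraints:
  p = 0 and q = 0 → (0, 0)
  4p + 2q = 26 and q = 0 → (6.5, 0)
  4p + 2q = 26 and q = 12 → (0.5, 12)
  q = 12 and p = 0 → (0, 12)

Evaluating z = -p - 8q at each vertex:
  (0, 0): z = 0
  (6.5, 0): z = -6.5
  (0.5, 12): z = -96.5
  (0, 12): z = -96

The minimum is at (0.5, 12) with z = -96.5.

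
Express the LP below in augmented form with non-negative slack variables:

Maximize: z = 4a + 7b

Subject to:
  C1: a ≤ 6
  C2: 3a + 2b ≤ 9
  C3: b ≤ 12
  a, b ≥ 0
max z = 4a + 7b

s.t.
  a + s1 = 6
  3a + 2b + s2 = 9
  b + s3 = 12
  a, b, s1, s2, s3 ≥ 0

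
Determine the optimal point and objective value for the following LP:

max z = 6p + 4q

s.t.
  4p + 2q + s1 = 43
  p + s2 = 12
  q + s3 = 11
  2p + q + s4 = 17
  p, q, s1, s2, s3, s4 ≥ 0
Each vertex is the intersection of two constraint boundaries that also satisfies all remaining constraints:
  p = 0 and q = 0 → (0, 0)
  2p + q = 17 and q = 0 → (8.5, 0)
  q = 11 and 2p + q = 17 → (3, 11)
  q = 11 and p = 0 → (0, 11)

Evaluating z = 6p + 4q at each vertex:
  (0, 0): z = 0
  (8.5, 0): z = 51
  (3, 11): z = 62
  (0, 11): z = 44

The maximum is at (3, 11) with z = 62.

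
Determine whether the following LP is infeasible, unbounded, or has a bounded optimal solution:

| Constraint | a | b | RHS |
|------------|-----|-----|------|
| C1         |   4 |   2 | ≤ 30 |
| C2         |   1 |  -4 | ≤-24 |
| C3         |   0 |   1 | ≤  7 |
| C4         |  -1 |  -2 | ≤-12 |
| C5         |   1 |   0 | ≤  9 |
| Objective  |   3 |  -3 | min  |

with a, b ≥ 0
The point (0, 7) satisfies every constraint, so the LP is feasible; the constraints give a ≤ 9 and b ≤ 7, which with a, b ≥ 0 keep the feasible region inside a bounded box. A feasible, bounded LP attains a finite optimum at a vertex.

The LP has an optimal solution: (0, 7) with z = -21.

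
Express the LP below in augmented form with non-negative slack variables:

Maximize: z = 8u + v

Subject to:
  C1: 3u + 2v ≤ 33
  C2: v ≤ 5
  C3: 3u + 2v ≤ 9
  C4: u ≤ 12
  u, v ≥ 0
max z = 8u + v

s.t.
  3u + 2v + s1 = 33
  v + s2 = 5
  3u + 2v + s3 = 9
  u + s4 = 12
  u, v, s1, s2, s3, s4 ≥ 0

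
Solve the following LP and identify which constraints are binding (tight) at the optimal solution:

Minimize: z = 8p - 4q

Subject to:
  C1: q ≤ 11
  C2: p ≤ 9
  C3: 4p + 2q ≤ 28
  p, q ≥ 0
Optimal: p = 0, q = 11
Binding: C1, p ≥ 0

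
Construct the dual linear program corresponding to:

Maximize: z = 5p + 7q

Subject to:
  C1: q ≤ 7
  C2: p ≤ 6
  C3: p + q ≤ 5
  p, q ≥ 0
Minimize: z = 7y1 + 6y2 + 5y3

Subject to:
  C1: -y2 - y3 ≤ -5
  C2: -y1 - y3 ≤ -7
  y1, y2, y3 ≥ 0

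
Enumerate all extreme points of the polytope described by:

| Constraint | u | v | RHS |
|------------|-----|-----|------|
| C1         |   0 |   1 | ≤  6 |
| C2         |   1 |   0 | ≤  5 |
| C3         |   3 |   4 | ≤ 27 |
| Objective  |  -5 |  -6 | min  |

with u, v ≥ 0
Each vertex is the intersection of two constraint boundaries that also satisfies all remaining constraints:
  u = 0 and v = 0 → (0, 0)
  u = 5 and v = 0 → (5, 0)
  u = 5 and 3u + 4v = 27 → (5, 3)
  v = 6 and 3u + 4v = 27 → (1, 6)
  v = 6 and u = 0 → (0, 6)

Vertices: (0, 0), (5, 0), (5, 3), (1, 6), (0, 6)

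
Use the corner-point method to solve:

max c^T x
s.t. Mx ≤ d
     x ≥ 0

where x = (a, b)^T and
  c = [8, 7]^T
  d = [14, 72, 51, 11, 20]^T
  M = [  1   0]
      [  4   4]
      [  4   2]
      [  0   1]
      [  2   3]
Each vertex is the intersection of two constraint boundaries that also satisfies all remaining constraints:
  a = 0 and b = 0 → (0, 0)
  2a + 3b = 20 and b = 0 → (10, 0)
  2a + 3b = 20 and a = 0 → (0, 6.667)

Evaluating z = 8a + 7b at each vertex:
  (0, 0): z = 0
  (10, 0): z = 80
  (0, 6.667): z = 46.67

The maximum is at (10, 0) with z = 80.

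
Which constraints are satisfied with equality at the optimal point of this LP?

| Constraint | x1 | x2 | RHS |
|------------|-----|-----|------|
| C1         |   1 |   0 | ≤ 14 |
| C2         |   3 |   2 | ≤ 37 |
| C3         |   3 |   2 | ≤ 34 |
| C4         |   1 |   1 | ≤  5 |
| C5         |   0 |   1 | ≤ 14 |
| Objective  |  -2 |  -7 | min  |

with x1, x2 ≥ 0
Optimal: x1 = 0, x2 = 5
Slack at optimum:
  C1: slack = 14
  C2: slack = 27
  C3: slack = 24
  C4: slack = 0 (binding)
  C5: slack = 9
  x1 ≥ 0: x1 = 0 (binding)
  x2 ≥ 0: x2 = 5
Binding constraints: C4, x1 ≥ 0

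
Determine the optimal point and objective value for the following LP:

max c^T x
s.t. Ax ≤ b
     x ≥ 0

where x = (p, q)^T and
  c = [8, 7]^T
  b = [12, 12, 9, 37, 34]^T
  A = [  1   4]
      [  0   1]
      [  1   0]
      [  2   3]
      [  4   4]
Each vertex is the intersection of two constraint boundaries that also satisfies all remaining constraints:
  p = 0 and q = 0 → (0, 0)
  4p + 4q = 34 and q = 0 → (8.5, 0)
  p + 4q = 12 and 4p + 4q = 34 → (7.333, 1.167)
  p + 4q = 12 and p = 0 → (0, 3)

Evaluating z = 8p + 7q at each vertex:
  (0, 0): z = 0
  (8.5, 0): z = 68
  (7.333, 1.167): z = 66.83
  (0, 3): z = 21

The maximum is at (8.5, 0) with z = 68.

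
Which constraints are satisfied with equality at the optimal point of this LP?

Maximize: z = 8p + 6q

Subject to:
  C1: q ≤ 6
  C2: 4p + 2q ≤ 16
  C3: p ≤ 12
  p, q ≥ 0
Optimal: p = 1, q = 6
Binding: C1, C2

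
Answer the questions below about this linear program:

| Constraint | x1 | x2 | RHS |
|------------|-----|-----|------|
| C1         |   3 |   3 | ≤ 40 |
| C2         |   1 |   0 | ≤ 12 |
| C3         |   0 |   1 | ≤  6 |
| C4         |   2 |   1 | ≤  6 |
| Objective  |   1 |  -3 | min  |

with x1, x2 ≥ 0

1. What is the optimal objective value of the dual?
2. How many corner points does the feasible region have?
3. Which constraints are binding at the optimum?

1. -18 (by strong duality, equal to the primal optimum)
2. 3
3. C3, C4, x1 ≥ 0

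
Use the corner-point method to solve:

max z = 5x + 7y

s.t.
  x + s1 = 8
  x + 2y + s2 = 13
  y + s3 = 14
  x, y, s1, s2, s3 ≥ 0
x = 8, y = 2.5, z = 57.5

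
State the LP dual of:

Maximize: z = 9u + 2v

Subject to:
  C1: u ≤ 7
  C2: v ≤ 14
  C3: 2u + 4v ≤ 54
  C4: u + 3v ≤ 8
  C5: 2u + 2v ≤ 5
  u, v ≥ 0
Minimize: z = 7y1 + 14y2 + 54y3 + 8y4 + 5y5

Subject to:
  C1: -y1 - 2y3 - y4 - 2y5 ≤ -9
  C2: -y2 - 4y3 - 3y4 - 2y5 ≤ -2
  y1, y2, y3, y4, y5 ≥ 0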